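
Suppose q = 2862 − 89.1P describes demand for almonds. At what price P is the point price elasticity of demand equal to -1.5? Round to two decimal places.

Ed = −89.1P/(2862 − 89.1P). Set this equal to -1.5:
89.1P = 1.5·(2862 − 89.1P) ⇒ 89.1P(1 + 1.5) = 1.5·2862
P = 1.5·2862 / (89.1·2.5) = 19.2727…

19.27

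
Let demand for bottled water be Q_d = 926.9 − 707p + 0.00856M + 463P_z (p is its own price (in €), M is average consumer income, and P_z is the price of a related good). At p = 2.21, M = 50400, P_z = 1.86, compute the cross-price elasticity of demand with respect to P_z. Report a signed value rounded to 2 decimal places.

1.31

At the given values, Q_d = 926.9 − 707(2.21) + 0.00856(50400) + 463(1.86) = 657.034.
∂Q_d/∂P_z = 463.
E = (463) × (1.86/657.034) = 1.3107…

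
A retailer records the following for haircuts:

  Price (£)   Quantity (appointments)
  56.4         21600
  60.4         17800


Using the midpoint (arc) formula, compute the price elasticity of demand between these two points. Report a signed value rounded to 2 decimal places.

-2.82

%ΔQ = (17800 − 21600) / [(21600 + 17800)/2] = -3800/19700 = -0.192893…
%ΔP = (60.4 − 56.4) / [(56.4 + 60.4)/2] = 4/58.4 = 0.068493…
Arc Ed = %ΔQ / %ΔP = (-3800/19700) / (4/58.4) = -2.8162…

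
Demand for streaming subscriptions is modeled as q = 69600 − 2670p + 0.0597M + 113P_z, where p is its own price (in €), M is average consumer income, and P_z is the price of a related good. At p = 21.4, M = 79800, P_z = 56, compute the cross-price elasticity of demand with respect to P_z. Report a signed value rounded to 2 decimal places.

0.27

At the given values, q = 69600 − 2670(21.4) + 0.0597(79800) + 113(56) = 23554.06.
∂q/∂P_z = 113.
E = (113) × (56/23554.06) = 0.2686…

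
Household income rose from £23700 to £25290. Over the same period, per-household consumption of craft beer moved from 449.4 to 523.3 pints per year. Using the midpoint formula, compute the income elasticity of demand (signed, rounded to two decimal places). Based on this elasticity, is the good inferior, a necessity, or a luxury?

%ΔQ = (523.3 − 449.4)/[( 449.4 + 523.3)/2] = 73.9/486.35 = 0.151948…
%ΔIncome = (25290 − 23700)/[( 23700 + 25290)/2] = 1590/24495 = 0.064911…
E_income = (73.9/486.35) / (1590/24495) = 2.3408…
E_income > 1 ⇒ normal good, luxury.

2.34; luxury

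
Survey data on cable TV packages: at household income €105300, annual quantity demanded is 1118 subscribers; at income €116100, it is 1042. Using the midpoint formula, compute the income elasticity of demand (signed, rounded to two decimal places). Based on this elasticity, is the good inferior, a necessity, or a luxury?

%ΔQ = (1042 − 1118)/[( 1118 + 1042)/2] = -76/1080 = -0.070370…
%ΔIncome = (116100 − 105300)/[( 105300 + 116100)/2] = 10800/110700 = 0.097560…
E_income = (-76/1080) / (10800/110700) = -0.7212…
E_income < 0 ⇒ inferior good.

-0.72; inferior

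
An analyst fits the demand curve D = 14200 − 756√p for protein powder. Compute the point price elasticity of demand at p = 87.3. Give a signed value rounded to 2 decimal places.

dD/dp = −756/(2√p) = -40.4562. At p = 87.3, D = 7136.35.
Ed = (dD/dp)·(p/D) = (-40.4562) × (87.3/7136.35) = -0.4949…

-0.49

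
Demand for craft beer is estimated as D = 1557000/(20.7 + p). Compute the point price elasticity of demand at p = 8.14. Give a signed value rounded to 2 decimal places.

dD/dp = −1557000/(20.7 + p)² = -1871.97. At p = 8.14, D = 53987.5.
Ed = (dD/dp)·(p/D) = (-1871.97) × (8.14/53987.5) = -0.2822…

-0.28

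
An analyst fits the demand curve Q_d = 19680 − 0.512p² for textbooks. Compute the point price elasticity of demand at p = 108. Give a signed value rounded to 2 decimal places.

-0.87

dQ_d/dp = −2·0.512·p = -110.592. At p = 108, Q_d = 13708.032.
Ed = (dQ_d/dp)·(p/Q_d) = (-110.592) × (108/13708.032) = -0.8713…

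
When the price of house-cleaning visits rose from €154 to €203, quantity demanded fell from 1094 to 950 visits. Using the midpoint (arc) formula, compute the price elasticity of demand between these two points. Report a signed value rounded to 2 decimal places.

-0.51

%ΔQ = (950 − 1094) / [(1094 + 950)/2] = -144/1022 = -0.140900…
%ΔP = (203 − 154) / [(154 + 203)/2] = 49/178.5 = 0.274509…
Arc Ed = %ΔQ / %ΔP = (-144/1022) / (49/178.5) = -0.5132…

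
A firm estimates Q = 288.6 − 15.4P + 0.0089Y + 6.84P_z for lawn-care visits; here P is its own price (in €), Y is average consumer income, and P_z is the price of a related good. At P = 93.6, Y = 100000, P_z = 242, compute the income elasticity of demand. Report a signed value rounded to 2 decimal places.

0.64

At the given values, Q = 288.6 − 15.4(93.6) + 0.0089(100000) + 6.84(242) = 1392.44.
∂Q/∂Y = 0.0089.
E = (0.0089) × (100000/1392.44) = 0.6391…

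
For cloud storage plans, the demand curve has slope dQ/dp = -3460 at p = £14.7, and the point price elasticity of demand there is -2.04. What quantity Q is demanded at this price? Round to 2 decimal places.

24932.35

Ed = (dQ/dp)·(p/Q) ⇒ Q = (dQ/dp)·p/Ed = (-3460)·14.7/(-2.04) = 24932.3529…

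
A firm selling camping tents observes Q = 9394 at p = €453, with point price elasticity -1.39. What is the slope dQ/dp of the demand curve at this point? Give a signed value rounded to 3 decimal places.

-28.825

Ed = (dQ/dp)·(p/Q) ⇒ dQ/dp = Ed·Q/p = (-1.39)·9394/453 = -28.82485…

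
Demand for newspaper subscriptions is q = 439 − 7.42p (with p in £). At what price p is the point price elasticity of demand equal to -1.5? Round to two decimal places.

35.50

Ed = −7.42p/(439 − 7.42p). Set this equal to -1.5:
7.42p = 1.5·(439 − 7.42p) ⇒ 7.42p(1 + 1.5) = 1.5·439
p = 1.5·439 / (7.42·2.5) = 35.4986…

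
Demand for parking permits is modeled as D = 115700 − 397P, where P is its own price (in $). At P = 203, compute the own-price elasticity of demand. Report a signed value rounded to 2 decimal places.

-2.30

At the given values, D = 115700 − 397(203) = 35109.
∂D/∂P = −397.
E = (-397) × (203/35109) = -2.2954…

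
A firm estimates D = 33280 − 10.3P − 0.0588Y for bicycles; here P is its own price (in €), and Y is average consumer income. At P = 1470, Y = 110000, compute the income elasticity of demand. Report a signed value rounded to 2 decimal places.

-0.55

At the given values, D = 33280 − 10.3(1470) − 0.0588(110000) = 11671.
∂D/∂Y = -0.0588.
E = (-0.0588) × (110000/11671) = -0.5541…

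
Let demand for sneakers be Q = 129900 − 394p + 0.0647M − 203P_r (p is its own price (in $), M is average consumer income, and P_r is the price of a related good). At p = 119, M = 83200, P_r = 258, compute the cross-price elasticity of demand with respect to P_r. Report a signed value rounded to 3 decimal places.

-1.454

At the given values, Q = 129900 − 394(119) + 0.0647(83200) − 203(258) = 36023.04.
∂Q/∂P_r = -203.
E = (-203) × (258/36023.04) = -1.45390…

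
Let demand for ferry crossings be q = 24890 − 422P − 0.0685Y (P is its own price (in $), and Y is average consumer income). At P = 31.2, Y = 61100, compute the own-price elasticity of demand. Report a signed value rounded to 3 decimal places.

-1.747

At the given values, q = 24890 − 422(31.2) − 0.0685(61100) = 7538.25.
∂q/∂P = −422.
E = (-422) × (31.2/7538.25) = -1.74661…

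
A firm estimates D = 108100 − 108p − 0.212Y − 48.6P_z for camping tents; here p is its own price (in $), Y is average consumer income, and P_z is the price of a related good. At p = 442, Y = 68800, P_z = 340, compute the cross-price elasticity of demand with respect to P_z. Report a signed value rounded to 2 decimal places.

-0.56

At the given values, D = 108100 − 108(442) − 0.212(68800) − 48.6(340) = 29254.4.
∂D/∂P_z = -48.6.
E = (-48.6) × (340/29254.4) = -0.5648…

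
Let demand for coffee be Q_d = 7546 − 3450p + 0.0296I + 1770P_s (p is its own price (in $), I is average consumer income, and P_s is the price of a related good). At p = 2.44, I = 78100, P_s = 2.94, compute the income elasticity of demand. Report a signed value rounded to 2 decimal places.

At the given values, Q_d = 7546 − 3450(2.44) + 0.0296(78100) + 1770(2.94) = 6643.56.
∂Q_d/∂I = 0.0296.
E = (0.0296) × (78100/6643.56) = 0.3479…

0.35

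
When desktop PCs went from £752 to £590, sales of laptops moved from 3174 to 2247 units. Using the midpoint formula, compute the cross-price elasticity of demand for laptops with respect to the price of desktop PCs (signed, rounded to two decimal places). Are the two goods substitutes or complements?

%ΔQ_{laptops} = (2247 − 3174)/avg = -927/2710.5 = -0.342003…
%ΔP_{desktop PCs} = (590 − 752)/avg = -162/671 = -0.241430…
E_cross = (-927/2710.5) / (-162/671) = 1.4165…
E_cross > 0 ⇒ the goods are substitutes.

1.42; substitutes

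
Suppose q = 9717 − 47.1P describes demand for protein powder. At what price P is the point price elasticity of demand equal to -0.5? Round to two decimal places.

68.77

Ed = −47.1P/(9717 − 47.1P). Set this equal to -0.5:
47.1P = 0.5·(9717 − 47.1P) ⇒ 47.1P(1 + 0.5) = 0.5·9717
P = 0.5·9717 / (47.1·1.5) = 68.7685…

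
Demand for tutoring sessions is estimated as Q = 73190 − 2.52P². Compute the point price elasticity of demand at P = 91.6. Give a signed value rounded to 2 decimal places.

dQ/dP = −2·2.52·P = -461.664. At P = 91.6, Q = 52045.7888.
Ed = (dQ/dP)·(P/Q) = (-461.664) × (91.6/52045.7888) = -0.8125…

-0.81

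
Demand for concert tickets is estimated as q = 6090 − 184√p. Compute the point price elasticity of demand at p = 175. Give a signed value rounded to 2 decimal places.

-0.33

dq/dp = −184/(2√p) = -6.95455. At p = 175, q = 3655.91.
Ed = (dq/dp)·(p/q) = (-6.95455) × (175/3655.91) = -0.3328…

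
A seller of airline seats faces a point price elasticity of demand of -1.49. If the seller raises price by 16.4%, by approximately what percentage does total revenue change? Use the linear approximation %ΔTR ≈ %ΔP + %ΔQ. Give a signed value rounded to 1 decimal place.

-8.0%

%ΔQ ≈ Ed × %ΔP = (-1.49) × (+16.4%) = -24.4360%
%ΔTR ≈ %ΔP + %ΔQ = (+16.4%) + (-24.4360%) = -8.0360%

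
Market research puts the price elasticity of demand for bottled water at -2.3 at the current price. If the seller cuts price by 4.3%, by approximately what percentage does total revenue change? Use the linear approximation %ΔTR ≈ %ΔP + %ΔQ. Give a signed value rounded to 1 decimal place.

%ΔQ ≈ Ed × %ΔP = (-2.3) × (-4.3%) = +9.8900%
%ΔTR ≈ %ΔP + %ΔQ = (-4.3%) + (+9.8900%) = +5.5900%

+5.6%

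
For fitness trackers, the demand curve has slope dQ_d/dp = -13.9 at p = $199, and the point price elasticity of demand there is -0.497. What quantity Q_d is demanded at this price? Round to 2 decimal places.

Ed = (dQ_d/dp)·(p/Q_d) ⇒ Q_d = (dQ_d/dp)·p/Ed = (-13.9)·199/(-0.497) = 5565.5935…

5565.59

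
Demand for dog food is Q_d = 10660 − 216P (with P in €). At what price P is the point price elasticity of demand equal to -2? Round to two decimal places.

Ed = −216P/(10660 − 216P). Set this equal to -2:
216P = 2·(10660 − 216P) ⇒ 216P(1 + 2) = 2·10660
P = 2·10660 / (216·3) = 32.9012…

32.90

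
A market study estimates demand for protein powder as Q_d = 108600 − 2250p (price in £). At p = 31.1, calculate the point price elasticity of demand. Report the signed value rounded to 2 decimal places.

dQ_d/dp = −2250. At p = 31.1, Q_d = 108600 − 2250(31.1) = 38625.
Ed = (dQ_d/dp)·(p/Q_d) = −2250 × (31.1/38625) = -1.8116…

-1.81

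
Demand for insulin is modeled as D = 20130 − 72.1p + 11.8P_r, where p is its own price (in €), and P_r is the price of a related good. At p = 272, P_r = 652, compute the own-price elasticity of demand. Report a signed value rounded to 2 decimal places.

-2.39

At the given values, D = 20130 − 72.1(272) + 11.8(652) = 8212.4.
∂D/∂p = −72.1.
E = (-72.1) × (272/8212.4) = -2.3879…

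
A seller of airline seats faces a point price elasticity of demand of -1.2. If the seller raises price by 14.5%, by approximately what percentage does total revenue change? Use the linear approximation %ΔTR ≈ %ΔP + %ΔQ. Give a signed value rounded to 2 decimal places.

-2.90%

%ΔQ ≈ Ed × %ΔP = (-1.2) × (+14.5%) = -17.4000%
%ΔTR ≈ %ΔP + %ΔQ = (+14.5%) + (-17.4000%) = -2.9000%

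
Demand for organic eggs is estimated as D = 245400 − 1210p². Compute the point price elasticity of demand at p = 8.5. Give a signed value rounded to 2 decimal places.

dD/dp = −2·1210·p = -20570. At p = 8.5, D = 157977.5.
Ed = (dD/dp)·(p/D) = (-20570) × (8.5/157977.5) = -1.1067…

-1.11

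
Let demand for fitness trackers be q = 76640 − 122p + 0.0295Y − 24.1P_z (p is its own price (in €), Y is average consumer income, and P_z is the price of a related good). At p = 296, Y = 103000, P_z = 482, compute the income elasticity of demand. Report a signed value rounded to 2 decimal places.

0.10

At the given values, q = 76640 − 122(296) + 0.0295(103000) − 24.1(482) = 31950.3.
∂q/∂Y = 0.0295.
E = (0.0295) × (103000/31950.3) = 0.0951…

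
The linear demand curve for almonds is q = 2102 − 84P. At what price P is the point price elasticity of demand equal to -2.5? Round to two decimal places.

17.87

Ed = −84P/(2102 − 84P). Set this equal to -2.5:
84P = 2.5·(2102 − 84P) ⇒ 84P(1 + 2.5) = 2.5·2102
P = 2.5·2102 / (84·3.5) = 17.8741…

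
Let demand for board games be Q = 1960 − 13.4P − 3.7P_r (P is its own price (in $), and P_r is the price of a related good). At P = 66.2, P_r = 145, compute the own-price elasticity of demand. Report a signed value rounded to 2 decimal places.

At the given values, Q = 1960 − 13.4(66.2) − 3.7(145) = 536.42.
∂Q/∂P = −13.4.
E = (-13.4) × (66.2/536.42) = -1.6537…

-1.65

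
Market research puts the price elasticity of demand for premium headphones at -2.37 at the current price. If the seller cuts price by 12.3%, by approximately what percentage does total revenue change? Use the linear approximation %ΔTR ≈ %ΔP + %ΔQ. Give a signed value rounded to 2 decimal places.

+16.85%

%ΔQ ≈ Ed × %ΔP = (-2.37) × (-12.3%) = +29.1510%
%ΔTR ≈ %ΔP + %ΔQ = (-12.3%) + (+29.1510%) = +16.8510%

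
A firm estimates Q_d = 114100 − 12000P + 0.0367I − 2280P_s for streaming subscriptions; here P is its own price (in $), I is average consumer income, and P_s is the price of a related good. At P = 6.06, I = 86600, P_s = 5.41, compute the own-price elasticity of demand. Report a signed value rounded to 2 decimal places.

At the given values, Q_d = 114100 − 12000(6.06) + 0.0367(86600) − 2280(5.41) = 32223.42.
∂Q_d/∂P = −12000.
E = (-12000) × (6.06/32223.42) = -2.2567…

-2.26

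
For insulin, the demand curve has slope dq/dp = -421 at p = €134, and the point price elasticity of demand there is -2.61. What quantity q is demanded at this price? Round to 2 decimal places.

21614.56

Ed = (dq/dp)·(p/q) ⇒ q = (dq/dp)·p/Ed = (-421)·134/(-2.61) = 21614.5593…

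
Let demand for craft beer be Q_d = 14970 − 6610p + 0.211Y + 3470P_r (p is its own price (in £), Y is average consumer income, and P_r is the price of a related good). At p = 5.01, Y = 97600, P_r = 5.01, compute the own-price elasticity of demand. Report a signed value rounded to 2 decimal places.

-1.67

At the given values, Q_d = 14970 − 6610(5.01) + 0.211(97600) + 3470(5.01) = 19832.2.
∂Q_d/∂p = −6610.
E = (-6610) × (5.01/19832.2) = -1.6698…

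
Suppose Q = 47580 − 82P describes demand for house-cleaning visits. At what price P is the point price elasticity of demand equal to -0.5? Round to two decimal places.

193.41

Ed = −82P/(47580 − 82P). Set this equal to -0.5:
82P = 0.5·(47580 − 82P) ⇒ 82P(1 + 0.5) = 0.5·47580
P = 0.5·47580 / (82·1.5) = 193.4146…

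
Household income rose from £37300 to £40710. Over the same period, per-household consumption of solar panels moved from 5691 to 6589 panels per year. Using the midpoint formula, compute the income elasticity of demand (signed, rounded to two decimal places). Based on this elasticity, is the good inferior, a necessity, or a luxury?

%ΔQ = (6589 − 5691)/[( 5691 + 6589)/2] = 898/6140 = 0.146254…
%ΔIncome = (40710 − 37300)/[( 37300 + 40710)/2] = 3410/39005 = 0.087424…
E_income = (898/6140) / (3410/39005) = 1.6729…
E_income > 1 ⇒ normal good, luxury.

1.67; luxury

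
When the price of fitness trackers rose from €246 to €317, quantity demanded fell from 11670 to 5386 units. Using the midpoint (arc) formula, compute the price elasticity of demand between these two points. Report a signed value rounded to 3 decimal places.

-2.922

%ΔQ = (5386 − 11670) / [(11670 + 5386)/2] = -6284/8528 = -0.736866…
%ΔP = (317 − 246) / [(246 + 317)/2] = 71/281.5 = 0.252220…
Arc Ed = %ΔQ / %ΔP = (-6284/8528) / (71/281.5) = -2.92152…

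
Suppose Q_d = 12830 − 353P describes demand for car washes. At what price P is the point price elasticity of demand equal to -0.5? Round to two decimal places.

Ed = −353P/(12830 − 353P). Set this equal to -0.5:
353P = 0.5·(12830 − 353P) ⇒ 353P(1 + 0.5) = 0.5·12830
P = 0.5·12830 / (353·1.5) = 12.1152…

12.12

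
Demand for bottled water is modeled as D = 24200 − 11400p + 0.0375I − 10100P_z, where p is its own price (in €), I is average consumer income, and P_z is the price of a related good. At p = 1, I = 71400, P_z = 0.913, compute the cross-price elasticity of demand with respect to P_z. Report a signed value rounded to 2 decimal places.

At the given values, D = 24200 − 11400(1) + 0.0375(71400) − 10100(0.913) = 6256.2.
∂D/∂P_z = -10100.
E = (-10100) × (0.913/6256.2) = -1.4739…

-1.47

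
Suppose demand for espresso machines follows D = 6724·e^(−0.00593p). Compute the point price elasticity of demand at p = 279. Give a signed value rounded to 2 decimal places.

-1.65

dD/dp = −0.00593·D = -7.62351. At p = 279, D = 1285.58.
Ed = (dD/dp)·(p/D) = (-7.62351) × (279/1285.58) = -1.6544…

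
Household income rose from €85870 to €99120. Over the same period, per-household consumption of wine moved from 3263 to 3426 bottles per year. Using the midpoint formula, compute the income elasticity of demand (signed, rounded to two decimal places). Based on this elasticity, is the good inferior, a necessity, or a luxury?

0.34; necessity

%ΔQ = (3426 − 3263)/[( 3263 + 3426)/2] = 163/3344.5 = 0.048736…
%ΔIncome = (99120 − 85870)/[( 85870 + 99120)/2] = 13250/92495 = 0.143250…
E_income = (163/3344.5) / (13250/92495) = 0.3402…
0 < E_income < 1 ⇒ normal good, necessity.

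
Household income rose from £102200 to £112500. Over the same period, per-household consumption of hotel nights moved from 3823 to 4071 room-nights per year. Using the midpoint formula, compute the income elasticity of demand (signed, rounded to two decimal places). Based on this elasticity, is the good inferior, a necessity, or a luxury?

%ΔQ = (4071 − 3823)/[( 3823 + 4071)/2] = 248/3947 = 0.062832…
%ΔIncome = (112500 − 102200)/[( 102200 + 112500)/2] = 10300/107350 = 0.095947…
E_income = (248/3947) / (10300/107350) = 0.6548…
0 < E_income < 1 ⇒ normal good, necessity.

0.65; necessity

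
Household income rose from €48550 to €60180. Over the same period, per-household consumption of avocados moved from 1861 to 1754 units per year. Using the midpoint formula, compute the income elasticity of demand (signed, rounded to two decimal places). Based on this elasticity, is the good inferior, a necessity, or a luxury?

%ΔQ = (1754 − 1861)/[( 1861 + 1754)/2] = -107/1807.5 = -0.059197…
%ΔIncome = (60180 − 48550)/[( 48550 + 60180)/2] = 11630/54365 = 0.213924…
E_income = (-107/1807.5) / (11630/54365) = -0.2767…
E_income < 0 ⇒ inferior good.

-0.28; inferior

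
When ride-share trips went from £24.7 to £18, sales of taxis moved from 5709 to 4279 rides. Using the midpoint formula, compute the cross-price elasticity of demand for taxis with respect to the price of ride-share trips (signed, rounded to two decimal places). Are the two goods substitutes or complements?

0.91; substitutes

%ΔQ_{taxis} = (4279 − 5709)/avg = -1430/4994 = -0.286343…
%ΔP_{ride-share trips} = (18 − 24.7)/avg = -6.7/21.35 = -0.313817…
E_cross = (-1430/4994) / (-6.7/21.35) = 0.9124…
E_cross > 0 ⇒ the goods are substitutes.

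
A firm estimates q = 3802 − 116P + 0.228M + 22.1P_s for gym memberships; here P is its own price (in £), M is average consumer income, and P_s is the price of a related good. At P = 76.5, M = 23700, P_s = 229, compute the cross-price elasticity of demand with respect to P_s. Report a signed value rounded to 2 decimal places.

At the given values, q = 3802 − 116(76.5) + 0.228(23700) + 22.1(229) = 5392.5.
∂q/∂P_s = 22.1.
E = (22.1) × (229/5392.5) = 0.9385…

0.94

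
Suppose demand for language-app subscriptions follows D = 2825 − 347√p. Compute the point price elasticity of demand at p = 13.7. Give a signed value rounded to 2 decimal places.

dD/dp = −347/(2√p) = -46.8748. At p = 13.7, D = 1540.63.
Ed = (dD/dp)·(p/D) = (-46.8748) × (13.7/1540.63) = -0.4168…

-0.42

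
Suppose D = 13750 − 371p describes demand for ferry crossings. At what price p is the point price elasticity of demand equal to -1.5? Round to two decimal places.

Ed = −371p/(13750 − 371p). Set this equal to -1.5:
371p = 1.5·(13750 − 371p) ⇒ 371p(1 + 1.5) = 1.5·13750
p = 1.5·13750 / (371·2.5) = 22.2371…

22.24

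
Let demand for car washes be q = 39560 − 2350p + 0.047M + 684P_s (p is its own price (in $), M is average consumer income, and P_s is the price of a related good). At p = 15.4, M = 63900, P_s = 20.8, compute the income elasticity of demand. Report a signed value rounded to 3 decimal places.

0.146

At the given values, q = 39560 − 2350(15.4) + 0.047(63900) + 684(20.8) = 20600.5.
∂q/∂M = 0.047.
E = (0.047) × (63900/20600.5) = 0.14578…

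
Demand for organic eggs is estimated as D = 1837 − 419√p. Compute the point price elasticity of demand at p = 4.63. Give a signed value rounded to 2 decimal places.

dD/dp = −419/(2√p) = -97.3629. At p = 4.63, D = 935.419.
Ed = (dD/dp)·(p/D) = (-97.3629) × (4.63/935.419) = -0.4819…

-0.48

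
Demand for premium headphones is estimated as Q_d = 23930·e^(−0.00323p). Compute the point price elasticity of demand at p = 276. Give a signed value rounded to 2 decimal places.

dQ_d/dp = −0.00323·Q_d = -31.6942. At p = 276, Q_d = 9812.46.
Ed = (dQ_d/dp)·(p/Q_d) = (-31.6942) × (276/9812.46) = -0.8914…

-0.89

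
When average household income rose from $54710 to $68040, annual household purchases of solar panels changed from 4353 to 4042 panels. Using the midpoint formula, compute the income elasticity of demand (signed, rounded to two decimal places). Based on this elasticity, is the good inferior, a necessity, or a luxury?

-0.34; inferior

%ΔQ = (4042 − 4353)/[( 4353 + 4042)/2] = -311/4197.5 = -0.074091…
%ΔIncome = (68040 − 54710)/[( 54710 + 68040)/2] = 13330/61375 = 0.217189…
E_income = (-311/4197.5) / (13330/61375) = -0.3411…
E_income < 0 ⇒ inferior good.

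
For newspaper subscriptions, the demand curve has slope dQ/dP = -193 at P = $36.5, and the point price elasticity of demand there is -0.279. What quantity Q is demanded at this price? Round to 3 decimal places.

25249.104

Ed = (dQ/dP)·(P/Q) ⇒ Q = (dQ/dP)·P/Ed = (-193)·36.5/(-0.279) = 25249.10394…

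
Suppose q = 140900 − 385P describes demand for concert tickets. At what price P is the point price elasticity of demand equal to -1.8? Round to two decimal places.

235.27

Ed = −385P/(140900 − 385P). Set this equal to -1.8:
385P = 1.8·(140900 − 385P) ⇒ 385P(1 + 1.8) = 1.8·140900
P = 1.8·140900 / (385·2.8) = 235.2690…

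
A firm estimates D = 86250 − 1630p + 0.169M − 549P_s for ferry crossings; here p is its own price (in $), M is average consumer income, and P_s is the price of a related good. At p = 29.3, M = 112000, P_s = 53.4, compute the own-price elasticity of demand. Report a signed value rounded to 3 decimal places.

At the given values, D = 86250 − 1630(29.3) + 0.169(112000) − 549(53.4) = 28102.4.
∂D/∂p = −1630.
E = (-1630) × (29.3/28102.4) = -1.69946…

-1.699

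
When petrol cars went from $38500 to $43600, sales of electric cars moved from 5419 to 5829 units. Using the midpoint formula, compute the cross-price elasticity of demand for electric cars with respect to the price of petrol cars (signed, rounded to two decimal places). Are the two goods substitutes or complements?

0.59; substitutes

%ΔQ_{electric cars} = (5829 − 5419)/avg = 410/5624 = 0.072901…
%ΔP_{petrol cars} = (43600 − 38500)/avg = 5100/41050 = 0.124238…
E_cross = (410/5624) / (5100/41050) = 0.5867…
E_cross > 0 ⇒ the goods are substitutes.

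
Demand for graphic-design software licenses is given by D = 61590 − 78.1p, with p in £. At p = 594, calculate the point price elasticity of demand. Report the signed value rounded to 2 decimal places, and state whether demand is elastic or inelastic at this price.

-3.05; elastic

dD/dp = −78.1. At p = 594, D = 61590 − 78.1(594) = 15198.6.
Ed = (dD/dp)·(p/D) = −78.1 × (594/15198.6) = -3.0523…
|Ed| = 3.05 > 1, so demand is elastic.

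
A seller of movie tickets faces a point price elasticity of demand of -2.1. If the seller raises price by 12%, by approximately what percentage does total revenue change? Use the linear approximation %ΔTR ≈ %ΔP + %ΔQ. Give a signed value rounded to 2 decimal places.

-13.20%

%ΔQ ≈ Ed × %ΔP = (-2.1) × (+12%) = -25.2000%
%ΔTR ≈ %ΔP + %ΔQ = (+12%) + (-25.2000%) = -13.2000%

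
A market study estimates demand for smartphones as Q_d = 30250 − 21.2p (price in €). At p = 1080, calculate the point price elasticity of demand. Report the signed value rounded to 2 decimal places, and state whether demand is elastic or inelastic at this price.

dQ_d/dp = −21.2. At p = 1080, Q_d = 30250 − 21.2(1080) = 7354.
Ed = (dQ_d/dp)·(p/Q_d) = −21.2 × (1080/7354) = -3.1134…
|Ed| = 3.11 > 1, so demand is elastic.

-3.11; elastic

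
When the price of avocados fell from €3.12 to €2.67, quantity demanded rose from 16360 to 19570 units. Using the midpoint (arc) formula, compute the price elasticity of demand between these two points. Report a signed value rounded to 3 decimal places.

-1.150

%ΔQ = (19570 − 16360) / [(16360 + 19570)/2] = 3210/17965 = 0.178680…
%ΔP = (2.67 − 3.12) / [(3.12 + 2.67)/2] = -0.45/2.895 = -0.155440…
Arc Ed = %ΔQ / %ΔP = (3210/17965) / (-0.45/2.895) = -1.14951…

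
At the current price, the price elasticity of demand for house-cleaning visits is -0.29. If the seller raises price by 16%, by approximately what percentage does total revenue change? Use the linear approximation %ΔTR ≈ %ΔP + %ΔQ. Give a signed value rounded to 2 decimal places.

%ΔQ ≈ Ed × %ΔP = (-0.29) × (+16%) = -4.6400%
%ΔTR ≈ %ΔP + %ΔQ = (+16%) + (-4.6400%) = +11.3600%

+11.36%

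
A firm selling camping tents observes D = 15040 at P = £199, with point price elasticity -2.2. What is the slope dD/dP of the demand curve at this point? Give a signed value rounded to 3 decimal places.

Ed = (dD/dP)·(P/D) ⇒ dD/dP = Ed·D/P = (-2.2)·15040/199 = -166.27135…

-166.271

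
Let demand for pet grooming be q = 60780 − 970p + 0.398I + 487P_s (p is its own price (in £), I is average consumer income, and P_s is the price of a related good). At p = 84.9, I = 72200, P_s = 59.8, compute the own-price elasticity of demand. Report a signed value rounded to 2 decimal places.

At the given values, q = 60780 − 970(84.9) + 0.398(72200) + 487(59.8) = 36285.2.
∂q/∂p = −970.
E = (-970) × (84.9/36285.2) = -2.2696…

-2.27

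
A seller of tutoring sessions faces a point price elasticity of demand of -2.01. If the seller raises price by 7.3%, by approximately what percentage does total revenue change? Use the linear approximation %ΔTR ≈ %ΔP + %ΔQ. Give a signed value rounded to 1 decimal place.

%ΔQ ≈ Ed × %ΔP = (-2.01) × (+7.3%) = -14.6730%
%ΔTR ≈ %ΔP + %ΔQ = (+7.3%) + (-14.6730%) = -7.3730%

-7.4%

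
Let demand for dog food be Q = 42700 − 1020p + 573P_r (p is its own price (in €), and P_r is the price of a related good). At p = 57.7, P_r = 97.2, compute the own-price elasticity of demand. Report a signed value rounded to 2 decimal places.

-1.49

At the given values, Q = 42700 − 1020(57.7) + 573(97.2) = 39541.6.
∂Q/∂p = −1020.
E = (-1020) × (57.7/39541.6) = -1.4884…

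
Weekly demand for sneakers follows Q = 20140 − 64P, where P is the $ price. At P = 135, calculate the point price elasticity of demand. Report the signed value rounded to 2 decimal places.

-0.75

dQ/dP = −64. At P = 135, Q = 20140 − 64(135) = 11500.
Ed = (dQ/dP)·(P/Q) = −64 × (135/11500) = -0.7513…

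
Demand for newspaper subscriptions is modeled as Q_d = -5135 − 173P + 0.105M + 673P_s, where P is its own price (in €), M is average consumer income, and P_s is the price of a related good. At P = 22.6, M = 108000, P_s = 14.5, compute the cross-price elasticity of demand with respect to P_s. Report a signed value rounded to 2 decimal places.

0.81

At the given values, Q_d = -5135 − 173(22.6) + 0.105(108000) + 673(14.5) = 12053.7.
∂Q_d/∂P_s = 673.
E = (673) × (14.5/12053.7) = 0.8095…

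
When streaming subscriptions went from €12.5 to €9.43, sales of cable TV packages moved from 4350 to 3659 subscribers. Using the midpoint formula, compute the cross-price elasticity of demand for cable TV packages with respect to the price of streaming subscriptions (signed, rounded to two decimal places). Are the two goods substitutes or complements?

%ΔQ_{cable TV packages} = (3659 − 4350)/avg = -691/4004.5 = -0.172555…
%ΔP_{streaming subscriptions} = (9.43 − 12.5)/avg = -3.07/10.965 = -0.279981…
E_cross = (-691/4004.5) / (-3.07/10.965) = 0.6163…
E_cross > 0 ⇒ the goods are substitutes.

0.62; substitutes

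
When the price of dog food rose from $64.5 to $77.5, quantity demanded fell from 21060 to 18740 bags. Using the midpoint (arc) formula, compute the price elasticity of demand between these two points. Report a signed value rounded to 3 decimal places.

%ΔQ = (18740 − 21060) / [(21060 + 18740)/2] = -2320/19900 = -0.116582…
%ΔP = (77.5 − 64.5) / [(64.5 + 77.5)/2] = 13/71 = 0.183098…
Arc Ed = %ΔQ / %ΔP = (-2320/19900) / (13/71) = -0.63672…

-0.637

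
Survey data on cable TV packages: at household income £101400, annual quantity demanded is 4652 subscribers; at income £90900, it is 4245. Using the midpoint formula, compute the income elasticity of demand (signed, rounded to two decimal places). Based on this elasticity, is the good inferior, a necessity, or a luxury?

0.84; necessity

%ΔQ = (4245 − 4652)/[( 4652 + 4245)/2] = -407/4448.5 = -0.091491…
%ΔIncome = (90900 − 101400)/[( 101400 + 90900)/2] = -10500/96150 = -0.109204…
E_income = (-407/4448.5) / (-10500/96150) = 0.8378…
0 < E_income < 1 ⇒ normal good, necessity.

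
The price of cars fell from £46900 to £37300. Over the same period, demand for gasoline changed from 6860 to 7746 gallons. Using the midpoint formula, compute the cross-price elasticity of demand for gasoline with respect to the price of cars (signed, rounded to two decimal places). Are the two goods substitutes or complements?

-0.53; complements

%ΔQ_{gasoline} = (7746 − 6860)/avg = 886/7303 = 0.121320…
%ΔP_{cars} = (37300 − 46900)/avg = -9600/42100 = -0.228028…
E_cross = (886/7303) / (-9600/42100) = -0.5320…
E_cross < 0 ⇒ the goods are complements.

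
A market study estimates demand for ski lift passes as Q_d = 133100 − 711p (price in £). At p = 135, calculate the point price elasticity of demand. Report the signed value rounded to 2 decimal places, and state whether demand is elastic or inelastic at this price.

dQ_d/dp = −711. At p = 135, Q_d = 133100 − 711(135) = 37115.
Ed = (dQ_d/dp)·(p/Q_d) = −711 × (135/37115) = -2.5861…
|Ed| = 2.59 > 1, so demand is elastic.

-2.59; elastic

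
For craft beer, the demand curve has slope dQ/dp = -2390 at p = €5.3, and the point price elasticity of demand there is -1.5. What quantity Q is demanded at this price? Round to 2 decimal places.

8444.67

Ed = (dQ/dp)·(p/Q) ⇒ Q = (dQ/dp)·p/Ed = (-2390)·5.3/(-1.5) = 8444.6666…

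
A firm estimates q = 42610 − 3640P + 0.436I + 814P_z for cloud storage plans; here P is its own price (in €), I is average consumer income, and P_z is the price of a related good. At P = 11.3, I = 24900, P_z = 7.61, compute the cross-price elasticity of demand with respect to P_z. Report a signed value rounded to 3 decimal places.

0.334

At the given values, q = 42610 − 3640(11.3) + 0.436(24900) + 814(7.61) = 18528.94.
∂q/∂P_z = 814.
E = (814) × (7.61/18528.94) = 0.33431…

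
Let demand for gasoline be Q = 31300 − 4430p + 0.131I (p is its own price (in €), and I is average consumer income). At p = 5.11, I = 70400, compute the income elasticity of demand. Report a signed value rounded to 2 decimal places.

At the given values, Q = 31300 − 4430(5.11) + 0.131(70400) = 17885.1.
∂Q/∂I = 0.131.
E = (0.131) × (70400/17885.1) = 0.5156…

0.52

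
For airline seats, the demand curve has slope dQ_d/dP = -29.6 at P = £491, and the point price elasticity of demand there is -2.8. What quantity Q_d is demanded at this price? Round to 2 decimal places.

Ed = (dQ_d/dP)·(P/Q_d) ⇒ Q_d = (dQ_d/dP)·P/Ed = (-29.6)·491/(-2.8) = 5190.5714…

5190.57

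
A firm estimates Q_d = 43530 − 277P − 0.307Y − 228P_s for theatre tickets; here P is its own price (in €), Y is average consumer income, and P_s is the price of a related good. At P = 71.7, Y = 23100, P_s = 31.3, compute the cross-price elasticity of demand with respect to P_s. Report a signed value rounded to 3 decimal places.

-0.756

At the given values, Q_d = 43530 − 277(71.7) − 0.307(23100) − 228(31.3) = 9441.
∂Q_d/∂P_s = -228.
E = (-228) × (31.3/9441) = -0.75589…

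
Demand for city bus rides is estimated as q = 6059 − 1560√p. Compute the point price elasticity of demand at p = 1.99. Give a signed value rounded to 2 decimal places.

-0.29

dq/dp = −1560/(2√p) = -552.927. At p = 1.99, q = 3858.35.
Ed = (dq/dp)·(p/q) = (-552.927) × (1.99/3858.35) = -0.2851…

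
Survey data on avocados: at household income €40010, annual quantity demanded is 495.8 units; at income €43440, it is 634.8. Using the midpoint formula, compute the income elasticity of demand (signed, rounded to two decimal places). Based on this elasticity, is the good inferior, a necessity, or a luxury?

%ΔQ = (634.8 − 495.8)/[( 495.8 + 634.8)/2] = 139/565.3 = 0.245887…
%ΔIncome = (43440 − 40010)/[( 40010 + 43440)/2] = 3430/41725 = 0.082204…
E_income = (139/565.3) / (3430/41725) = 2.9911…
E_income > 1 ⇒ normal good, luxury.

2.99; luxury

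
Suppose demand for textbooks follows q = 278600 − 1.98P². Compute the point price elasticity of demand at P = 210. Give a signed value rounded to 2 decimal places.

-0.91

dq/dP = −2·1.98·P = -831.6. At P = 210, q = 191282.
Ed = (dq/dP)·(P/q) = (-831.6) × (210/191282) = -0.9129…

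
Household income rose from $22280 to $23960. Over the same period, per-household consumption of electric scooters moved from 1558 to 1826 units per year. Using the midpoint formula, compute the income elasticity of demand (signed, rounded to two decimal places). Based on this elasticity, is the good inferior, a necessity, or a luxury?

2.18; luxury

%ΔQ = (1826 − 1558)/[( 1558 + 1826)/2] = 268/1692 = 0.158392…
%ΔIncome = (23960 − 22280)/[( 22280 + 23960)/2] = 1680/23120 = 0.072664…
E_income = (268/1692) / (1680/23120) = 2.1797…
E_income > 1 ⇒ normal good, luxury.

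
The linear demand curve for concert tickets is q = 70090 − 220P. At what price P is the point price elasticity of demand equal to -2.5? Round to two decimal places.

227.56

Ed = −220P/(70090 − 220P). Set this equal to -2.5:
220P = 2.5·(70090 − 220P) ⇒ 220P(1 + 2.5) = 2.5·70090
P = 2.5·70090 / (220·3.5) = 227.5649…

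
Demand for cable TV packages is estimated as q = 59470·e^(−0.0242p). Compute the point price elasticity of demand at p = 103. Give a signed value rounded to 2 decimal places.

-2.49

dq/dp = −0.0242·q = -119.012. At p = 103, q = 4917.85.
Ed = (dq/dp)·(p/q) = (-119.012) × (103/4917.85) = -2.4926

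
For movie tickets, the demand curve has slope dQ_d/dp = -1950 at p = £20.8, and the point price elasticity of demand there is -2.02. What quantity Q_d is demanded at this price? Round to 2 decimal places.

Ed = (dQ_d/dp)·(p/Q_d) ⇒ Q_d = (dQ_d/dp)·p/Ed = (-1950)·20.8/(-2.02) = 20079.2079…

20079.21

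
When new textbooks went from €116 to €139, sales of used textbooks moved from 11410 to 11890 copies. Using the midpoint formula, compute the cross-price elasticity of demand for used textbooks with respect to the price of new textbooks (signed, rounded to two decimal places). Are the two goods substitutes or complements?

%ΔQ_{used textbooks} = (11890 − 11410)/avg = 480/11650 = 0.041201…
%ΔP_{new textbooks} = (139 − 116)/avg = 23/127.5 = 0.180392…
E_cross = (480/11650) / (23/127.5) = 0.2284…
E_cross > 0 ⇒ the goods are substitutes.

0.23; substitutes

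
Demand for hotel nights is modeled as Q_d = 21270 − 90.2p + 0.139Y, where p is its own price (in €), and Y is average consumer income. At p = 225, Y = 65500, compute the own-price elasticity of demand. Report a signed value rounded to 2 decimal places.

-2.01

At the given values, Q_d = 21270 − 90.2(225) + 0.139(65500) = 10079.5.
∂Q_d/∂p = −90.2.
E = (-90.2) × (225/10079.5) = -2.0134…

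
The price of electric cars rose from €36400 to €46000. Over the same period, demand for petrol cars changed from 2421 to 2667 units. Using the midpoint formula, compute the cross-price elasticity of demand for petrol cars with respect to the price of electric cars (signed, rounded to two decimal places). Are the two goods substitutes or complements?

0.41; substitutes

%ΔQ_{petrol cars} = (2667 − 2421)/avg = 246/2544 = 0.096698…
%ΔP_{electric cars} = (46000 − 36400)/avg = 9600/41200 = 0.233009…
E_cross = (246/2544) / (9600/41200) = 0.4149…
E_cross > 0 ⇒ the goods are substitutes.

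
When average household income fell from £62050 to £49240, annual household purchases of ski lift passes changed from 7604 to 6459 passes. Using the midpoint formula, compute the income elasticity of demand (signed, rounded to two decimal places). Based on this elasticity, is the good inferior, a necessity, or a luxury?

0.71; necessity

%ΔQ = (6459 − 7604)/[( 7604 + 6459)/2] = -1145/7031.5 = -0.162838…
%ΔIncome = (49240 − 62050)/[( 62050 + 49240)/2] = -12810/55645 = -0.230209…
E_income = (-1145/7031.5) / (-12810/55645) = 0.7073…
0 < E_income < 1 ⇒ normal good, necessity.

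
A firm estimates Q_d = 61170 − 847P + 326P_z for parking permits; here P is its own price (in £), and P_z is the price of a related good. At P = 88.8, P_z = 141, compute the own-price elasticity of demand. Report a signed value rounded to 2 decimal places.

-2.36

At the given values, Q_d = 61170 − 847(88.8) + 326(141) = 31922.4.
∂Q_d/∂P = −847.
E = (-847) × (88.8/31922.4) = -2.3561…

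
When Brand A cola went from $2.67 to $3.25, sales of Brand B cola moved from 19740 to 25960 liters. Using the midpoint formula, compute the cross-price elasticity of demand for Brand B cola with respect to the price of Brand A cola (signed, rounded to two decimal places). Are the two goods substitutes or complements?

%ΔQ_{Brand B cola} = (25960 − 19740)/avg = 6220/22850 = 0.272210…
%ΔP_{Brand A cola} = (3.25 − 2.67)/avg = 0.58/2.96 = 0.195945…
E_cross = (6220/22850) / (0.58/2.96) = 1.3892…
E_cross > 0 ⇒ the goods are substitutes.

1.39; substitutes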